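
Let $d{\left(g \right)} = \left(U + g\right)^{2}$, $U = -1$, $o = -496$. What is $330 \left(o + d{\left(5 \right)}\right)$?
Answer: $-158400$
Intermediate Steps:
$d{\left(g \right)} = \left(-1 + g\right)^{2}$
$330 \left(o + d{\left(5 \right)}\right) = 330 \left(-496 + \left(-1 + 5\right)^{2}\right) = 330 \left(-496 + 4^{2}\right) = 330 \left(-496 + 16\right) = 330 \left(-480\right) = -158400$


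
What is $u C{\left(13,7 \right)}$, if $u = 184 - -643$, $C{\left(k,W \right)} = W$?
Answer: $5789$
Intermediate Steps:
$u = 827$ ($u = 184 + 643 = 827$)
$u C{\left(13,7 \right)} = 827 \cdot 7 = 5789$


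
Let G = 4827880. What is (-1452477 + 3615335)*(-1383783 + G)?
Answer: 7449092749226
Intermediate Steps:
(-1452477 + 3615335)*(-1383783 + G) = (-1452477 + 3615335)*(-1383783 + 4827880) = 2162858*3444097 = 7449092749226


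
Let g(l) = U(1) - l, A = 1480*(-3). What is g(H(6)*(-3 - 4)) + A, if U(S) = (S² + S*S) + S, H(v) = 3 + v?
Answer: -4374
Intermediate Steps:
U(S) = S + 2*S² (U(S) = (S² + S²) + S = 2*S² + S = S + 2*S²)
A = -4440
g(l) = 3 - l (g(l) = 1*(1 + 2*1) - l = 1*(1 + 2) - l = 1*3 - l = 3 - l)
g(H(6)*(-3 - 4)) + A = (3 - (3 + 6)*(-3 - 4)) - 4440 = (3 - 9*(-7)) - 4440 = (3 - 1*(-63)) - 4440 = (3 + 63) - 4440 = 66 - 4440 = -4374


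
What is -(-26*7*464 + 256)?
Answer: 84192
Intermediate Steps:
-(-26*7*464 + 256) = -(-182*464 + 256) = -(-84448 + 256) = -1*(-84192) = 84192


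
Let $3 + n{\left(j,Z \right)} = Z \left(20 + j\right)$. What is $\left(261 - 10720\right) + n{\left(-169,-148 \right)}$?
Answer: $11590$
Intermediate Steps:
$n{\left(j,Z \right)} = -3 + Z \left(20 + j\right)$
$\left(261 - 10720\right) + n{\left(-169,-148 \right)} = \left(261 - 10720\right) - -22049 = -10459 - -22049 = -10459 + 22049 = 11590$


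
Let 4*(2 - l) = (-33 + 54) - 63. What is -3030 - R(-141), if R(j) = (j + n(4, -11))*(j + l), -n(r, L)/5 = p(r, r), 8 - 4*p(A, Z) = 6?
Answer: -85879/4 ≈ -21470.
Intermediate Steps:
p(A, Z) = 1/2 (p(A, Z) = 2 - 1/4*6 = 2 - 3/2 = 1/2)
l = 25/2 (l = 2 - ((-33 + 54) - 63)/4 = 2 - (21 - 63)/4 = 2 - 1/4*(-42) = 2 + 21/2 = 25/2 ≈ 12.500)
n(r, L) = -5/2 (n(r, L) = -5*1/2 = -5/2)
R(j) = (-5/2 + j)*(25/2 + j) (R(j) = (j - 5/2)*(j + 25/2) = (-5/2 + j)*(25/2 + j))
-3030 - R(-141) = -3030 - (-125/4 + (-141)**2 + 10*(-141)) = -3030 - (-125/4 + 19881 - 1410) = -3030 - 1*73759/4 = -3030 - 73759/4 = -85879/4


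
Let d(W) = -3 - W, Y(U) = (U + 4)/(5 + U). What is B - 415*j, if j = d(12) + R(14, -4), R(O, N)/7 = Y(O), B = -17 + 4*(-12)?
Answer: 64750/19 ≈ 3407.9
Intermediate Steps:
Y(U) = (4 + U)/(5 + U)
B = -65 (B = -17 - 48 = -65)
R(O, N) = 7*(4 + O)/(5 + O) (R(O, N) = 7*((4 + O)/(5 + O)) = 7*(4 + O)/(5 + O))
j = -159/19 (j = (-3 - 1*12) + 7*(4 + 14)/(5 + 14) = (-3 - 12) + 7*18/19 = -15 + 7*(1/19)*18 = -15 + 126/19 = -159/19 ≈ -8.3684)
B - 415*j = -65 - 415*(-159/19) = -65 + 65985/19 = 64750/19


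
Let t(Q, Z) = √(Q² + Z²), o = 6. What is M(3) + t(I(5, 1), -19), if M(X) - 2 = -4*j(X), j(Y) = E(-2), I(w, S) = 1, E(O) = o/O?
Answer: 14 + √362 ≈ 33.026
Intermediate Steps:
E(O) = 6/O
j(Y) = -3 (j(Y) = 6/(-2) = 6*(-½) = -3)
M(X) = 14 (M(X) = 2 - 4*(-3) = 2 + 12 = 14)
M(3) + t(I(5, 1), -19) = 14 + √(1² + (-19)²) = 14 + √(1 + 361) = 14 + √362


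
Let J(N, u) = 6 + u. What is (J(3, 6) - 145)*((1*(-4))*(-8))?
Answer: -4256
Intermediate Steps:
(J(3, 6) - 145)*((1*(-4))*(-8)) = ((6 + 6) - 145)*((1*(-4))*(-8)) = (12 - 145)*(-4*(-8)) = -133*32 = -4256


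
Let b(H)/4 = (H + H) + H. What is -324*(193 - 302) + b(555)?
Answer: 41976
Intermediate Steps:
b(H) = 12*H (b(H) = 4*((H + H) + H) = 4*(2*H + H) = 4*(3*H) = 12*H)
-324*(193 - 302) + b(555) = -324*(193 - 302) + 12*555 = -324*(-109) + 6660 = 35316 + 6660 = 41976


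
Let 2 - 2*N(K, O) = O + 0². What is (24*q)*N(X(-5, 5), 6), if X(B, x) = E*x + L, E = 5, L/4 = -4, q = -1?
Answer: 48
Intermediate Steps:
L = -16 (L = 4*(-4) = -16)
X(B, x) = -16 + 5*x (X(B, x) = 5*x - 16 = -16 + 5*x)
N(K, O) = 1 - O/2 (N(K, O) = 1 - (O + 0²)/2 = 1 - (O + 0)/2 = 1 - O/2)
(24*q)*N(X(-5, 5), 6) = (24*(-1))*(1 - ½*6) = -24*(1 - 3) = -24*(-2) = 48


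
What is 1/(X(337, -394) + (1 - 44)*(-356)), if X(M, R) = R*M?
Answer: -1/117470 ≈ -8.5128e-6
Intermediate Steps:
X(M, R) = M*R
1/(X(337, -394) + (1 - 44)*(-356)) = 1/(337*(-394) + (1 - 44)*(-356)) = 1/(-132778 - 43*(-356)) = 1/(-132778 + 15308) = 1/(-117470) = -1/117470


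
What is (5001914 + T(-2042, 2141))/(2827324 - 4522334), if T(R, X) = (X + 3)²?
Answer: -959865/169501 ≈ -5.6629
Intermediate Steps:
T(R, X) = (3 + X)²
(5001914 + T(-2042, 2141))/(2827324 - 4522334) = (5001914 + (3 + 2141)²)/(2827324 - 4522334) = (5001914 + 2144²)/(-1695010) = (5001914 + 4596736)*(-1/1695010) = 9598650*(-1/1695010) = -959865/169501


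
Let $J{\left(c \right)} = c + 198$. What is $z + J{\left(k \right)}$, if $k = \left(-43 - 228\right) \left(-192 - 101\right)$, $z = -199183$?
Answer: $-119582$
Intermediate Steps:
$k = 79403$ ($k = \left(-271\right) \left(-293\right) = 79403$)
$J{\left(c \right)} = 198 + c$
$z + J{\left(k \right)} = -199183 + \left(198 + 79403\right) = -199183 + 79601 = -119582$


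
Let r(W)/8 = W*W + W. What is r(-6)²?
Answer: 57600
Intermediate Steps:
r(W) = 8*W + 8*W² (r(W) = 8*(W*W + W) = 8*(W² + W) = 8*(W + W²) = 8*W + 8*W²)
r(-6)² = (8*(-6)*(1 - 6))² = (8*(-6)*(-5))² = 240² = 57600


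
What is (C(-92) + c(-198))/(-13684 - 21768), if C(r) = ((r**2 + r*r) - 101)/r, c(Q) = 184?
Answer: -101/3261584 ≈ -3.0967e-5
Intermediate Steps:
C(r) = (-101 + 2*r**2)/r (C(r) = ((r**2 + r**2) - 101)/r = (2*r**2 - 101)/r = (-101 + 2*r**2)/r)
(C(-92) + c(-198))/(-13684 - 21768) = ((-101/(-92) + 2*(-92)) + 184)/(-13684 - 21768) = ((-101*(-1/92) - 184) + 184)/(-35452) = ((101/92 - 184) + 184)*(-1/35452) = (-16827/92 + 184)*(-1/35452) = (101/92)*(-1/35452) = -101/3261584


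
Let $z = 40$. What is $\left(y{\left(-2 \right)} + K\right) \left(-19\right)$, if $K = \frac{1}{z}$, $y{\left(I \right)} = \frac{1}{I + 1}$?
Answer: $\frac{741}{40} \approx 18.525$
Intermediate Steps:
$y{\left(I \right)} = \frac{1}{1 + I}$
$K = \frac{1}{40} \approx 0.025$
$\left(y{\left(-2 \right)} + K\right) \left(-19\right) = \left(\frac{1}{1 - 2} + \frac{1}{40}\right) \left(-19\right) = \left(\frac{1}{-1} + \frac{1}{40}\right) \left(-19\right) = \left(-1 + \frac{1}{40}\right) \left(-19\right) = \left(- \frac{39}{40}\right) \left(-19\right) = \frac{741}{40}$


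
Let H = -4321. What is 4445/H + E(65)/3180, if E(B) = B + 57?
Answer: -6803969/6870390 ≈ -0.99033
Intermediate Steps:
E(B) = 57 + B
4445/H + E(65)/3180 = 4445/(-4321) + (57 + 65)/3180 = 4445*(-1/4321) + 122*(1/3180) = -4445/4321 + 61/1590 = -6803969/6870390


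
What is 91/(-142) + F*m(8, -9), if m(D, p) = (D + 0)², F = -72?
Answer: -654427/142 ≈ -4608.6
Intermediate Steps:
m(D, p) = D²
91/(-142) + F*m(8, -9) = 91/(-142) - 72*8² = 91*(-1/142) - 72*64 = -91/142 - 4608 = -654427/142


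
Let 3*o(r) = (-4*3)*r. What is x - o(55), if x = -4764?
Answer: -4544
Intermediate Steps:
o(r) = -4*r (o(r) = ((-4*3)*r)/3 = (-12*r)/3 = -4*r)
x - o(55) = -4764 - (-4)*55 = -4764 - 1*(-220) = -4764 + 220 = -4544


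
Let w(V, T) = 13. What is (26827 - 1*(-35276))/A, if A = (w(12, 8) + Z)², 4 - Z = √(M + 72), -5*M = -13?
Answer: 1552575/(85 - √1865)² ≈ 887.98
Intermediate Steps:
M = 13/5 (M = -⅕*(-13) = 13/5 ≈ 2.6000)
Z = 4 - √1865/5 (Z = 4 - √(13/5 + 72) = 4 - √(373/5) = 4 - √1865/5 ≈ -4.6371)
A = (17 - √1865/5)² (A = (13 + (4 - √1865/5))² = (17 - √1865/5)² ≈ 69.938)
(26827 - 1*(-35276))/A = (26827 - 1*(-35276))/(((85 - √1865)²/25)) = (26827 + 35276)*(25/(85 - √1865)²) = 62103*(25/(85 - √1865)²) = 1552575/(85 - √1865)²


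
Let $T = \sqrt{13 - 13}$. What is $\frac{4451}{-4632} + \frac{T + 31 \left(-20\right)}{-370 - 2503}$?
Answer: $- \frac{9915883}{13307736} \approx -0.74512$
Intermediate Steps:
$T = 0$ ($T = \sqrt{0} = 0$)
$\frac{4451}{-4632} + \frac{T + 31 \left(-20\right)}{-370 - 2503} = \frac{4451}{-4632} + \frac{0 + 31 \left(-20\right)}{-370 - 2503} = 4451 \left(- \frac{1}{4632}\right) + \frac{0 - 620}{-2873} = - \frac{4451}{4632} - - \frac{620}{2873} = - \frac{4451}{4632} + \frac{620}{2873} = - \frac{9915883}{13307736}$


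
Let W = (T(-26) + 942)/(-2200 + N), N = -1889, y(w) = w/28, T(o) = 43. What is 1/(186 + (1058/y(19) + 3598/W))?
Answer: -18715/246871588 ≈ -7.5809e-5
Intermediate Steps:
y(w) = w/28 (y(w) = w*(1/28) = w/28)
W = -985/4089 (W = (43 + 942)/(-2200 - 1889) = 985/(-4089) = 985*(-1/4089) = -985/4089 ≈ -0.24089)
1/(186 + (1058/y(19) + 3598/W)) = 1/(186 + (1058/(((1/28)*19)) + 3598/(-985/4089))) = 1/(186 + (1058/(19/28) + 3598*(-4089/985))) = 1/(186 + (1058*(28/19) - 14712222/985)) = 1/(186 + (29624/19 - 14712222/985)) = 1/(186 - 250352578/18715) = 1/(-246871588/18715) = -18715/246871588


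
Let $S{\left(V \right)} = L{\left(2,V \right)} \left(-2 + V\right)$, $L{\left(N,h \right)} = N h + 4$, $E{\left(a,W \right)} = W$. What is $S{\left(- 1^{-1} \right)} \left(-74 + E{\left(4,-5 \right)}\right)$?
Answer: $474$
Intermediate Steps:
$L{\left(N,h \right)} = 4 + N h$
$S{\left(V \right)} = \left(-2 + V\right) \left(4 + 2 V\right)$ ($S{\left(V \right)} = \left(4 + 2 V\right) \left(-2 + V\right) = \left(-2 + V\right) \left(4 + 2 V\right)$)
$S{\left(- 1^{-1} \right)} \left(-74 + E{\left(4,-5 \right)}\right) = \left(-8 + 2 \left(- 1^{-1}\right)^{2}\right) \left(-74 - 5\right) = \left(-8 + 2 \left(\left(-1\right) 1\right)^{2}\right) \left(-79\right) = \left(-8 + 2 \left(-1\right)^{2}\right) \left(-79\right) = \left(-8 + 2 \cdot 1\right) \left(-79\right) = \left(-8 + 2\right) \left(-79\right) = \left(-6\right) \left(-79\right) = 474$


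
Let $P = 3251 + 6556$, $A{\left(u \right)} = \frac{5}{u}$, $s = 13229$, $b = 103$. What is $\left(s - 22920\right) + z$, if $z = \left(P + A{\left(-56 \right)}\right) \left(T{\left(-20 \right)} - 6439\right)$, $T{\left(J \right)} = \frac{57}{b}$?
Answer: $- \frac{45531843576}{721} \approx -6.3151 \cdot 10^{7}$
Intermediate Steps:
$T{\left(J \right)} = \frac{57}{103}$
$P = 9807$
$z = - \frac{45524856365}{721}$ ($z = \left(9807 + \frac{5}{-56}\right) \left(\frac{57}{103} - 6439\right) = \left(9807 + 5 \left(- \frac{1}{56}\right)\right) \left(- \frac{663160}{103}\right) = \left(9807 - \frac{5}{56}\right) \left(- \frac{663160}{103}\right) = \frac{549187}{56} \left(- \frac{663160}{103}\right) = - \frac{45524856365}{721} \approx -6.3141 \cdot 10^{7}$)
$\left(s - 22920\right) + z = \left(13229 - 22920\right) - \frac{45524856365}{721} = -9691 - \frac{45524856365}{721} = - \frac{45531843576}{721}$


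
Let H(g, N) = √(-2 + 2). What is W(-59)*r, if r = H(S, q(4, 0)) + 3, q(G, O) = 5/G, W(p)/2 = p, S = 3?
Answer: -354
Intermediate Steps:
W(p) = 2*p
H(g, N) = 0 (H(g, N) = √0 = 0)
r = 3 (r = 0 + 3 = 3)
W(-59)*r = (2*(-59))*3 = -118*3 = -354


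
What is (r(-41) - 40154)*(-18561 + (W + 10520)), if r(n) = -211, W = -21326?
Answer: 1185398955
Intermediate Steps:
(r(-41) - 40154)*(-18561 + (W + 10520)) = (-211 - 40154)*(-18561 + (-21326 + 10520)) = -40365*(-18561 - 10806) = -40365*(-29367) = 1185398955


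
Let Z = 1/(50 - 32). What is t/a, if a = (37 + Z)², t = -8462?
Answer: -2741688/444889 ≈ -6.1626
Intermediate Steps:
Z = 1/18 ≈ 0.055556
a = 444889/324 (a = (37 + 1/18)² = (667/18)² = 444889/324 ≈ 1373.1)
t/a = -8462/444889/324 = -8462*324/444889 = -2741688/444889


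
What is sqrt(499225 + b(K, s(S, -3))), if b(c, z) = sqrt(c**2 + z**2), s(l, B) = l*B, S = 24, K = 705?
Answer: sqrt(499225 + 3*sqrt(55801)) ≈ 707.06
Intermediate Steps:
s(l, B) = B*l
sqrt(499225 + b(K, s(S, -3))) = sqrt(499225 + sqrt(705**2 + (-3*24)**2)) = sqrt(499225 + sqrt(497025 + (-72)**2)) = sqrt(499225 + sqrt(497025 + 5184)) = sqrt(499225 + sqrt(502209)) = sqrt(499225 + 3*sqrt(55801))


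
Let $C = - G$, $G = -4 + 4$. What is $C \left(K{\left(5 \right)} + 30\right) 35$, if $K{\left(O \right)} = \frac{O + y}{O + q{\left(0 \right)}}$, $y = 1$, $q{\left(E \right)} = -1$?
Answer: $0$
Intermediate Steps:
$G = 0$
$K{\left(O \right)} = \frac{1 + O}{-1 + O}$ ($K{\left(O \right)} = \frac{O + 1}{O - 1} = \frac{1 + O}{-1 + O}$)
$C = 0$ ($C = \left(-1\right) 0 = 0$)
$C \left(K{\left(5 \right)} + 30\right) 35 = 0 \left(\frac{1 + 5}{-1 + 5} + 30\right) 35 = 0 \left(\frac{1}{4} \cdot 6 + 30\right) 35 = 0 \left(\frac{3}{2} + 30\right) 35 = 0 \cdot \frac{63}{2} \cdot 35 = 0 \cdot \frac{2205}{2} = 0$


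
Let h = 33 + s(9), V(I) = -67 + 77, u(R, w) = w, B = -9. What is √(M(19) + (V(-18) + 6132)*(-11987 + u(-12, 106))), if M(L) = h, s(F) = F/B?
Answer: I*√72973070 ≈ 8542.4*I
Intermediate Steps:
s(F) = -F/9 (s(F) = F/(-9) = F*(-⅑) = -F/9)
V(I) = 10
h = 32 (h = 33 - ⅑*9 = 33 - 1 = 32)
M(L) = 32
√(M(19) + (V(-18) + 6132)*(-11987 + u(-12, 106))) = √(32 + (10 + 6132)*(-11987 + 106)) = √(32 + 6142*(-11881)) = √(32 - 72973102) = √(-72973070) = I*√72973070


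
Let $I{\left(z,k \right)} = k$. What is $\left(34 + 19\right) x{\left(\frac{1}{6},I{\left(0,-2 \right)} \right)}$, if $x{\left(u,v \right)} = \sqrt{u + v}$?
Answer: $\frac{53 i \sqrt{66}}{6} \approx 71.762 i$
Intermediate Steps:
$\left(34 + 19\right) x{\left(\frac{1}{6},I{\left(0,-2 \right)} \right)} = \left(34 + 19\right) \sqrt{\frac{1}{6} - 2} = 53 \sqrt{\frac{1}{6} - 2} = 53 \sqrt{- \frac{11}{6}} = 53 \frac{i \sqrt{66}}{6} = \frac{53 i \sqrt{66}}{6}$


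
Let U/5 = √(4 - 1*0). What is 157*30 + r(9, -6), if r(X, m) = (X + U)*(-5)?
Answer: 4615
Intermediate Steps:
U = 10 (U = 5*√(4 - 1*0) = 5*√(4 + 0) = 5*√4 = 5*2 = 10)
r(X, m) = -50 - 5*X (r(X, m) = (X + 10)*(-5) = (10 + X)*(-5) = -50 - 5*X)
157*30 + r(9, -6) = 157*30 + (-50 - 5*9) = 4710 + (-50 - 45) = 4710 - 95 = 4615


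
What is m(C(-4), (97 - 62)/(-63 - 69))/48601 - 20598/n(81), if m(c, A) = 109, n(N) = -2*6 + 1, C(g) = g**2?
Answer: 1001084597/534611 ≈ 1872.5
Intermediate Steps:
n(N) = -11 (n(N) = -12 + 1 = -11)
m(C(-4), (97 - 62)/(-63 - 69))/48601 - 20598/n(81) = 109/48601 - 20598/(-11) = 109*(1/48601) - 20598*(-1/11) = 109/48601 + 20598/11 = 1001084597/534611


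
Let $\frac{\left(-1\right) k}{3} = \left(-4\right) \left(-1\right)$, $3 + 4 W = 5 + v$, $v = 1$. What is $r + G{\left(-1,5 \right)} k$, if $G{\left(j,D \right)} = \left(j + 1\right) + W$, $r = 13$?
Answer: $4$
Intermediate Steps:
$W = \frac{3}{4}$ ($W = - \frac{3}{4} + \frac{5 + 1}{4} = - \frac{3}{4} + \frac{1}{4} \cdot 6 = - \frac{3}{4} + \frac{3}{2} = \frac{3}{4} \approx 0.75$)
$k = -12$ ($k = - 3 \left(\left(-4\right) \left(-1\right)\right) = \left(-3\right) 4 = -12$)
$G{\left(j,D \right)} = \frac{7}{4} + j$ ($G{\left(j,D \right)} = \left(j + 1\right) + \frac{3}{4} = \left(1 + j\right) + \frac{3}{4} = \frac{7}{4} + j$)
$r + G{\left(-1,5 \right)} k = 13 + \left(\frac{7}{4} - 1\right) \left(-12\right) = 13 + \frac{3}{4} \left(-12\right) = 13 - 9 = 4$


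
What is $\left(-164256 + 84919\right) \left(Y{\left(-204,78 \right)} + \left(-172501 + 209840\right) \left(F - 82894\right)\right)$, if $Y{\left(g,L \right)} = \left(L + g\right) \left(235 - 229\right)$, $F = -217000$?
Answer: $888395322269014$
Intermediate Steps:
$Y{\left(g,L \right)} = 6 L + 6 g$ ($Y{\left(g,L \right)} = \left(L + g\right) 6 = 6 L + 6 g$)
$\left(-164256 + 84919\right) \left(Y{\left(-204,78 \right)} + \left(-172501 + 209840\right) \left(F - 82894\right)\right) = \left(-164256 + 84919\right) \left(\left(6 \cdot 78 + 6 \left(-204\right)\right) + \left(-172501 + 209840\right) \left(-217000 - 82894\right)\right) = - 79337 \left(\left(468 - 1224\right) + 37339 \left(-299894\right)\right) = - 79337 \left(-756 - 11197742066\right) = \left(-79337\right) \left(-11197742822\right) = 888395322269014$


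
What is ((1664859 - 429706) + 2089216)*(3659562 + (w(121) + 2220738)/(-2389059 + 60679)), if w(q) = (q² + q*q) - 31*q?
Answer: 28326445349398178379/2328380 ≈ 1.2166e+13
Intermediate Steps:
w(q) = -31*q + 2*q² (w(q) = (q² + q²) - 31*q = 2*q² - 31*q = -31*q + 2*q²)
((1664859 - 429706) + 2089216)*(3659562 + (w(121) + 2220738)/(-2389059 + 60679)) = ((1664859 - 429706) + 2089216)*(3659562 + (121*(-31 + 2*121) + 2220738)/(-2389059 + 60679)) = (1235153 + 2089216)*(3659562 + (121*(-31 + 242) + 2220738)/(-2328380)) = 3324369*(3659562 + (121*211 + 2220738)*(-1/2328380)) = 3324369*(3659562 + (25531 + 2220738)*(-1/2328380)) = 3324369*(3659562 + 2246269*(-1/2328380)) = 3324369*(3659562 - 2246269/2328380) = 3324369*(8520848723291/2328380) = 28326445349398178379/2328380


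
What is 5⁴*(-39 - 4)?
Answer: -26875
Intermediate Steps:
5⁴*(-39 - 4) = 625*(-43) = -26875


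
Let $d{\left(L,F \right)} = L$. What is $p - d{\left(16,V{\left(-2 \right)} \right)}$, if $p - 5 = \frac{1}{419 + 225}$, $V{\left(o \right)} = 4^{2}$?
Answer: $- \frac{7083}{644} \approx -10.998$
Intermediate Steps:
$V{\left(o \right)} = 16$
$p = \frac{3221}{644}$ ($p = 5 + \frac{1}{419 + 225} = 5 + \frac{1}{644} = \frac{3221}{644} \approx 5.0016$)
$p - d{\left(16,V{\left(-2 \right)} \right)} = \frac{3221}{644} - 16 = - \frac{7083}{644}$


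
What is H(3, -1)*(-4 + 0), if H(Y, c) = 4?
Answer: -16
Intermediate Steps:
H(3, -1)*(-4 + 0) = 4*(-4 + 0) = 4*(-4) = -16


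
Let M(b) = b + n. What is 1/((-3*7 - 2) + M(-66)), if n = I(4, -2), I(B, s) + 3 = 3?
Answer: -1/89 ≈ -0.011236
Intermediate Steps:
I(B, s) = 0 (I(B, s) = -3 + 3 = 0)
n = 0
M(b) = b (M(b) = b + 0 = b)
1/((-3*7 - 2) + M(-66)) = 1/((-3*7 - 2) - 66) = 1/((-21 - 2) - 66) = 1/(-23 - 66) = 1/(-89) = -1/89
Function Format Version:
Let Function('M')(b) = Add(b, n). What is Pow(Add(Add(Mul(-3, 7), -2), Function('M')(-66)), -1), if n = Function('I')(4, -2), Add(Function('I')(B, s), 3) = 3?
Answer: Rational(-1, 89) ≈ -0.011236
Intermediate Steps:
Function('I')(B, s) = 0 (Function('I')(B, s) = Add(-3, 3) = 0)
n = 0
Function('M')(b) = b (Function('M')(b) = Add(b, 0) = b)
Pow(Add(Add(Mul(-3, 7), -2), Function('M')(-66)), -1) = Pow(Add(Add(Mul(-3, 7), -2), -66), -1) = Pow(Add(Add(-21, -2), -66), -1) = Pow(Add(-23, -66), -1) = Pow(-89, -1) = Rational(-1, 89)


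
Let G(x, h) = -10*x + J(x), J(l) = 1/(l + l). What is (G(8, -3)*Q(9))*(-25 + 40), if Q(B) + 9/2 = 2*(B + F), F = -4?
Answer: -211035/32 ≈ -6594.8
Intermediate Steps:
J(l) = 1/(2*l)
Q(B) = -25/2 + 2*B (Q(B) = -9/2 + 2*(B - 4) = -9/2 + 2*(-4 + B) = -9/2 + (-8 + 2*B) = -25/2 + 2*B)
G(x, h) = 1/(2*x) - 10*x (G(x, h) = -10*x + 1/(2*x) = 1/(2*x) - 10*x)
(G(8, -3)*Q(9))*(-25 + 40) = (((1/2)/8 - 10*8)*(-25/2 + 2*9))*(-25 + 40) = (((1/2)*(1/8) - 80)*(-25/2 + 18))*15 = ((1/16 - 80)*(11/2))*15 = -1279/16*11/2*15 = -14069/32*15 = -211035/32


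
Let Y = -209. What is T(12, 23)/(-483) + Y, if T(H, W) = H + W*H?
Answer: -33745/161 ≈ -209.60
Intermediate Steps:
T(H, W) = H + H*W
T(12, 23)/(-483) + Y = (12*(1 + 23))/(-483) - 209 = (12*24)*(-1/483) - 209 = 288*(-1/483) - 209 = -96/161 - 209 = -33745/161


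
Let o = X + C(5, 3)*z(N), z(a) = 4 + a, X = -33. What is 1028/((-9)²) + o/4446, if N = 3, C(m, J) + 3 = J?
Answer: 507535/40014 ≈ 12.684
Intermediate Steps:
C(m, J) = -3 + J
o = -33 (o = -33 + (-3 + 3)*(4 + 3) = -33 + 0*7 = -33 + 0 = -33)
1028/((-9)²) + o/4446 = 1028/((-9)²) - 33/4446 = 1028/81 - 33*1/4446 = 1028*(1/81) - 11/1482 = 1028/81 - 11/1482 = 507535/40014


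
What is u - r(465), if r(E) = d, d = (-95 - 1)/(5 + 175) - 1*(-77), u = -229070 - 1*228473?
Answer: -6864292/15 ≈ -4.5762e+5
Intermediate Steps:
u = -457543 (u = -229070 - 228473 = -457543)
d = 1147/15 (d = -96/180 + 77 = -96*1/180 + 77 = -8/15 + 77 = 1147/15 ≈ 76.467)
r(E) = 1147/15
u - r(465) = -457543 - 1*1147/15 = -457543 - 1147/15 = -6864292/15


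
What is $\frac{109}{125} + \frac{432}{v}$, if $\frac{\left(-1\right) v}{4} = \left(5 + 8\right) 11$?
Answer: $\frac{2087}{17875} \approx 0.11676$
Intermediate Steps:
$v = -572$ ($v = - 4 \left(5 + 8\right) 11 = - 4 \cdot 13 \cdot 11 = \left(-4\right) 143 = -572$)
$\frac{109}{125} + \frac{432}{v} = \frac{109}{125} + \frac{432}{-572} = 109 \cdot \frac{1}{125} + 432 \left(- \frac{1}{572}\right) = \frac{109}{125} - \frac{108}{143} = \frac{2087}{17875}$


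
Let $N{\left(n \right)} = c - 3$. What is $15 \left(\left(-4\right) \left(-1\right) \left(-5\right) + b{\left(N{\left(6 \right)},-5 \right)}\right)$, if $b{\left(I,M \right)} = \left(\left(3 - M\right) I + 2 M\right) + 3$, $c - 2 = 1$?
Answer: $-405$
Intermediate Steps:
$c = 3$ ($c = 2 + 1 = 3$)
$N{\left(n \right)} = 0$ ($N{\left(n \right)} = 3 - 3 = 0$)
$b{\left(I,M \right)} = 3 + 2 M + I \left(3 - M\right)$ ($b{\left(I,M \right)} = \left(I \left(3 - M\right) + 2 M\right) + 3 = \left(2 M + I \left(3 - M\right)\right) + 3 = 3 + 2 M + I \left(3 - M\right)$)
$15 \left(\left(-4\right) \left(-1\right) \left(-5\right) + b{\left(N{\left(6 \right)},-5 \right)}\right) = 15 \left(\left(-4\right) \left(-1\right) \left(-5\right) + \left(3 + 2 \left(-5\right) + 3 \cdot 0 - 0 \left(-5\right)\right)\right) = 15 \left(4 \left(-5\right) + \left(3 - 10 + 0 + 0\right)\right) = 15 \left(-20 - 7\right) = 15 \left(-27\right) = -405$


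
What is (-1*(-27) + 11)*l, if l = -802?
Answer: -30476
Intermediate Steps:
(-1*(-27) + 11)*l = (-1*(-27) + 11)*(-802) = (27 + 11)*(-802) = 38*(-802) = -30476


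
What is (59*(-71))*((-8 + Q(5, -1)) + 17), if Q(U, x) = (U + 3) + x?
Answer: -67024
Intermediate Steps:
Q(U, x) = 3 + U + x (Q(U, x) = (3 + U) + x = 3 + U + x)
(59*(-71))*((-8 + Q(5, -1)) + 17) = (59*(-71))*((-8 + (3 + 5 - 1)) + 17) = -4189*((-8 + 7) + 17) = -4189*(-1 + 17) = -4189*16 = -67024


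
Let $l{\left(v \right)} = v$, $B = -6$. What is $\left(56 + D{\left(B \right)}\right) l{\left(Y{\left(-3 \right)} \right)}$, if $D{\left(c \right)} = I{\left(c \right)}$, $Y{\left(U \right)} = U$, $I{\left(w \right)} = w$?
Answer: $-150$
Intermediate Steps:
$D{\left(c \right)} = c$
$\left(56 + D{\left(B \right)}\right) l{\left(Y{\left(-3 \right)} \right)} = \left(56 - 6\right) \left(-3\right) = 50 \left(-3\right) = -150$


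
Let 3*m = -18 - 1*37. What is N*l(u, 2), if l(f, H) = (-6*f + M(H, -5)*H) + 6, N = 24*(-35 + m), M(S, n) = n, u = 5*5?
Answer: 197120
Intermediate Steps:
m = -55/3 (m = (-18 - 1*37)/3 = (-18 - 37)/3 = (1/3)*(-55) = -55/3 ≈ -18.333)
u = 25
N = -1280 (N = 24*(-35 - 55/3) = 24*(-160/3) = -1280)
l(f, H) = 6 - 6*f - 5*H (l(f, H) = (-6*f - 5*H) + 6 = 6 - 6*f - 5*H)
N*l(u, 2) = -1280*(6 - 6*25 - 5*2) = -1280*(6 - 150 - 10) = -1280*(-154) = 197120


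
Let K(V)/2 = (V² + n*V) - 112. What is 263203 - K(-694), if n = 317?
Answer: -259849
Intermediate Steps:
K(V) = -224 + 2*V² + 634*V (K(V) = 2*((V² + 317*V) - 112) = 2*(-112 + V² + 317*V) = -224 + 2*V² + 634*V)
263203 - K(-694) = 263203 - (-224 + 2*(-694)² + 634*(-694)) = 263203 - (-224 + 2*481636 - 439996) = 263203 - (-224 + 963272 - 439996) = 263203 - 1*523052 = 263203 - 523052 = -259849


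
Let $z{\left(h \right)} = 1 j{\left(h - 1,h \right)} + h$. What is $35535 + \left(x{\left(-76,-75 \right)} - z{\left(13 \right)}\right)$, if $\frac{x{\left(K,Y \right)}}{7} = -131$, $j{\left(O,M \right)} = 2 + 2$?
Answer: $34601$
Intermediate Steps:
$j{\left(O,M \right)} = 4$
$x{\left(K,Y \right)} = -917$ ($x{\left(K,Y \right)} = 7 \left(-131\right) = -917$)
$z{\left(h \right)} = 4 + h$ ($z{\left(h \right)} = 1 \cdot 4 + h = 4 + h$)
$35535 + \left(x{\left(-76,-75 \right)} - z{\left(13 \right)}\right) = 35535 - 934 = 34601$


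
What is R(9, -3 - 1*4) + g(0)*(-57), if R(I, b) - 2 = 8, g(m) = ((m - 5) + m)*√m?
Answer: 10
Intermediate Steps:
g(m) = √m*(-5 + 2*m) (g(m) = ((-5 + m) + m)*√m = (-5 + 2*m)*√m = √m*(-5 + 2*m))
R(I, b) = 10 (R(I, b) = 2 + 8 = 10)
R(9, -3 - 1*4) + g(0)*(-57) = 10 + (√0*(-5 + 2*0))*(-57) = 10 + (0*(-5 + 0))*(-57) = 10 + (0*(-5))*(-57) = 10 + 0*(-57) = 10 + 0 = 10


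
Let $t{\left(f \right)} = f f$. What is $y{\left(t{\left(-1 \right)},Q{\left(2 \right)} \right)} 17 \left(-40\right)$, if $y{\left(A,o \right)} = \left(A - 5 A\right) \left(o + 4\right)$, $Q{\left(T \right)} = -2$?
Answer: $5440$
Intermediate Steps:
$t{\left(f \right)} = f^{2}$
$y{\left(A,o \right)} = - 4 A \left(4 + o\right)$
$y{\left(t{\left(-1 \right)},Q{\left(2 \right)} \right)} 17 \left(-40\right) = - 4 \left(-1\right)^{2} \left(4 - 2\right) 17 \left(-40\right) = \left(-4\right) 1 \cdot 2 \cdot 17 \left(-40\right) = \left(-8\right) 17 \left(-40\right) = \left(-136\right) \left(-40\right) = 5440$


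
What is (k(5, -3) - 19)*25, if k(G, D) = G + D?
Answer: -425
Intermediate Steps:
k(G, D) = D + G
(k(5, -3) - 19)*25 = ((-3 + 5) - 19)*25 = (2 - 19)*25 = -17*25 = -425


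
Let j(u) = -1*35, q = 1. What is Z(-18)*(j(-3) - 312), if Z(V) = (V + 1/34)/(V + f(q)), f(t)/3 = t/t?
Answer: -212017/510 ≈ -415.72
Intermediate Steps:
f(t) = 3 (f(t) = 3*(t/t) = 3*1 = 3)
Z(V) = (1/34 + V)/(3 + V) (Z(V) = (V + 1/34)/(V + 3) = (V + 1/34)/(3 + V) = (1/34 + V)/(3 + V))
j(u) = -35
Z(-18)*(j(-3) - 312) = ((1/34 - 18)/(3 - 18))*(-35 - 312) = (-611/34/(-15))*(-347) = -1/15*(-611/34)*(-347) = (611/510)*(-347) = -212017/510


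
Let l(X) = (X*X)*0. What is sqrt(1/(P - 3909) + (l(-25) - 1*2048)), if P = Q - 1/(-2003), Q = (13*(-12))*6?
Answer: I*sqrt(192876522800037090)/9704534 ≈ 45.255*I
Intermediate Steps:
l(X) = 0 (l(X) = X**2*0 = 0)
Q = -936 (Q = -156*6 = -936)
P = -1874807/2003 (P = -936 - 1/(-2003) = -936 - 1*(-1/2003) = -936 + 1/2003 = -1874807/2003 ≈ -936.00)
sqrt(1/(P - 3909) + (l(-25) - 1*2048)) = sqrt(1/(-1874807/2003 - 3909) + (0 - 1*2048)) = sqrt(1/(-9704534/2003) + (0 - 2048)) = sqrt(-2003/9704534 - 2048) = sqrt(-19874887635/9704534) = I*sqrt(192876522800037090)/9704534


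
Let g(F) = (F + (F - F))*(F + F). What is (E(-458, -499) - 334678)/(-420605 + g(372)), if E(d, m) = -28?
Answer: 334706/143837 ≈ 2.3270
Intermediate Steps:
g(F) = 2*F² (g(F) = (F + 0)*(2*F) = F*(2*F) = 2*F²)
(E(-458, -499) - 334678)/(-420605 + g(372)) = (-28 - 334678)/(-420605 + 2*372²) = -334706/(-420605 + 2*138384) = -334706/(-420605 + 276768) = -334706/(-143837) = -334706*(-1/143837) = 334706/143837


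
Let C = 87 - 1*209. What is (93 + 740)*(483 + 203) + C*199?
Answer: 547160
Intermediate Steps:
C = -122 (C = 87 - 209 = -122)
(93 + 740)*(483 + 203) + C*199 = (93 + 740)*(483 + 203) - 122*199 = 833*686 - 24278 = 571438 - 24278 = 547160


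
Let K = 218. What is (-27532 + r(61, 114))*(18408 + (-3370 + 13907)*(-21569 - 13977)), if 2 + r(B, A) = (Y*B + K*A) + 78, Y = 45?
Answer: -52808700954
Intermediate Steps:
r(B, A) = 76 + 45*B + 218*A (r(B, A) = -2 + ((45*B + 218*A) + 78) = -2 + (78 + 45*B + 218*A) = 76 + 45*B + 218*A)
(-27532 + r(61, 114))*(18408 + (-3370 + 13907)*(-21569 - 13977)) = (-27532 + (76 + 45*61 + 218*114))*(18408 + (-3370 + 13907)*(-21569 - 13977)) = (-27532 + (76 + 2745 + 24852))*(18408 + 10537*(-35546)) = (-27532 + 27673)*(18408 - 374548202) = 141*(-374529794) = -52808700954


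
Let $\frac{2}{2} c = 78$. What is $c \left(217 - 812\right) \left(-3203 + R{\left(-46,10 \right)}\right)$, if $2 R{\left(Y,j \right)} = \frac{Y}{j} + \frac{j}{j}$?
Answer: $148734768$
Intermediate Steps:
$R{\left(Y,j \right)} = \frac{1}{2} + \frac{Y}{2 j}$ ($R{\left(Y,j \right)} = \frac{\frac{Y}{j} + \frac{j}{j}}{2} = \frac{\frac{Y}{j} + 1}{2} = \frac{1 + \frac{Y}{j}}{2} = \frac{1}{2} + \frac{Y}{2 j}$)
$c = 78$
$c \left(217 - 812\right) \left(-3203 + R{\left(-46,10 \right)}\right) = 78 \left(217 - 812\right) \left(-3203 + \frac{-46 + 10}{2 \cdot 10}\right) = 78 \left(- 595 \left(-3203 + \frac{1}{2} \cdot \frac{1}{10} \left(-36\right)\right)\right) = 78 \left(- 595 \left(-3203 - \frac{9}{5}\right)\right) = 78 \left(\left(-595\right) \left(- \frac{16024}{5}\right)\right) = 78 \cdot 1906856 = 148734768$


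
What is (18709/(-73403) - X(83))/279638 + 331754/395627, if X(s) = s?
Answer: 3403626906392945/4060372937568739 ≈ 0.83825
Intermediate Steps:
(18709/(-73403) - X(83))/279638 + 331754/395627 = (18709/(-73403) - 1*83)/279638 + 331754/395627 = (18709*(-1/73403) - 83)*(1/279638) + 331754*(1/395627) = (-18709/73403 - 83)*(1/279638) + 331754/395627 = -6111158/73403*1/279638 + 331754/395627 = -3055579/10263134057 + 331754/395627 = 3403626906392945/4060372937568739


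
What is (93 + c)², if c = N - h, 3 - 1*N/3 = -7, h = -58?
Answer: 32761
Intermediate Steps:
N = 30 (N = 9 - 3*(-7) = 9 + 21 = 30)
c = 88 (c = 30 - 1*(-58) = 30 + 58 = 88)
(93 + c)² = (93 + 88)² = 181² = 32761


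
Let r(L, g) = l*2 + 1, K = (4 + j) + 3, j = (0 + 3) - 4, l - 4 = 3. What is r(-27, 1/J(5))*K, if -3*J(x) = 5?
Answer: 90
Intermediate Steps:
l = 7 (l = 4 + 3 = 7)
J(x) = -5/3 (J(x) = -1/3*5 = -5/3)
j = -1 (j = 3 - 4 = -1)
K = 6 (K = (4 - 1) + 3 = 3 + 3 = 6)
r(L, g) = 15 (r(L, g) = 7*2 + 1 = 14 + 1 = 15)
r(-27, 1/J(5))*K = 15*6 = 90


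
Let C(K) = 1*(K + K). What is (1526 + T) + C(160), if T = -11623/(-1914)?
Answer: 3544867/1914 ≈ 1852.1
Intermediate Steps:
C(K) = 2*K (C(K) = 1*(2*K) = 2*K)
T = 11623/1914 (T = -11623*(-1/1914) = 11623/1914 ≈ 6.0726)
(1526 + T) + C(160) = (1526 + 11623/1914) + 2*160 = 2932387/1914 + 320 = 3544867/1914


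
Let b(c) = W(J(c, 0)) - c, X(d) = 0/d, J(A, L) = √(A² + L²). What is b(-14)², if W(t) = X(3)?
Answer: 196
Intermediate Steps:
X(d) = 0
W(t) = 0
b(c) = -c (b(c) = 0 - c = -c)
b(-14)² = (-1*(-14))² = 14² = 196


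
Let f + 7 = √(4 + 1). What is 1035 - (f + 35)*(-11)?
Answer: 1343 + 11*√5 ≈ 1367.6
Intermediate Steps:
f = -7 + √5 (f = -7 + √(4 + 1) = -7 + √5 ≈ -4.7639)
1035 - (f + 35)*(-11) = 1035 - ((-7 + √5) + 35)*(-11) = 1035 - (28 + √5)*(-11) = 1035 - (-308 - 11*√5) = 1035 + (308 + 11*√5) = 1343 + 11*√5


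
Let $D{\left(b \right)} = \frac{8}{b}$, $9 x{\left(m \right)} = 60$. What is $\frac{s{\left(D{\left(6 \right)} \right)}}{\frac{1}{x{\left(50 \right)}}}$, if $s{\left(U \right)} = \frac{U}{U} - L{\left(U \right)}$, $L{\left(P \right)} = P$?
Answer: $- \frac{20}{9} \approx -2.2222$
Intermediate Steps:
$x{\left(m \right)} = \frac{20}{3}$ ($x{\left(m \right)} = \frac{1}{9} \cdot 60 = \frac{20}{3}$)
$s{\left(U \right)} = 1 - U$ ($s{\left(U \right)} = \frac{U}{U} - U = 1 - U$)
$\frac{s{\left(D{\left(6 \right)} \right)}}{\frac{1}{x{\left(50 \right)}}} = \frac{1 - \frac{8}{6}}{\frac{1}{\frac{20}{3}}} = \frac{1 - 8 \cdot \frac{1}{6}}{\frac{3}{20}} = \left(1 - \frac{4}{3}\right) \frac{20}{3} = \left(- \frac{1}{3}\right) \frac{20}{3} = - \frac{20}{9}$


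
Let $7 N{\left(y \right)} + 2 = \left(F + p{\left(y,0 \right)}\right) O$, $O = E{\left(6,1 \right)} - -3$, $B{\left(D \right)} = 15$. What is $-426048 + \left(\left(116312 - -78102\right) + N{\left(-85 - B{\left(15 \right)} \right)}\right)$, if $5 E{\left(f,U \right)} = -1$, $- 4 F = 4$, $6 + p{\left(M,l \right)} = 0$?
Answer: $- \frac{8107298}{35} \approx -2.3164 \cdot 10^{5}$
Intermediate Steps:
$p{\left(M,l \right)} = -6$ ($p{\left(M,l \right)} = -6 + 0 = -6$)
$F = -1$ ($F = \left(- \frac{1}{4}\right) 4 = -1$)
$E{\left(f,U \right)} = - \frac{1}{5}$ ($E{\left(f,U \right)} = \frac{1}{5} \left(-1\right) = - \frac{1}{5}$)
$O = \frac{14}{5}$ ($O = - \frac{1}{5} - -3 = - \frac{1}{5} + 3 = \frac{14}{5} \approx 2.8$)
$N{\left(y \right)} = - \frac{108}{35}$ ($N{\left(y \right)} = - \frac{2}{7} + \frac{\left(-1 - 6\right) \frac{14}{5}}{7} = - \frac{2}{7} + \frac{\left(-7\right) \frac{14}{5}}{7} = - \frac{2}{7} + \frac{1}{7} \left(- \frac{98}{5}\right) = - \frac{2}{7} - \frac{14}{5} = - \frac{108}{35}$)
$-426048 + \left(\left(116312 - -78102\right) + N{\left(-85 - B{\left(15 \right)} \right)}\right) = -426048 + \left(\left(116312 - -78102\right) - \frac{108}{35}\right) = -426048 + \left(\left(116312 + 78102\right) - \frac{108}{35}\right) = -426048 + \left(194414 - \frac{108}{35}\right) = -426048 + \frac{6804382}{35} = - \frac{8107298}{35}$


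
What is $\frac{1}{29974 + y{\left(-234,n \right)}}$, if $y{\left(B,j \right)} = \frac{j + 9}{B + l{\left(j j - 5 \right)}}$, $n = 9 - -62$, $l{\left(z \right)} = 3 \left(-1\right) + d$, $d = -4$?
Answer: $\frac{241}{7223654} \approx 3.3363 \cdot 10^{-5}$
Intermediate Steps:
$l{\left(z \right)} = -7$ ($l{\left(z \right)} = 3 \left(-1\right) - 4 = -3 - 4 = -7$)
$n = 71$ ($n = 9 + 62 = 71$)
$y{\left(B,j \right)} = \frac{9 + j}{-7 + B}$ ($y{\left(B,j \right)} = \frac{j + 9}{B - 7} = \frac{9 + j}{-7 + B}$)
$\frac{1}{29974 + y{\left(-234,n \right)}} = \frac{1}{29974 + \frac{9 + 71}{-7 - 234}} = \frac{1}{29974 + \frac{1}{-241} \cdot 80} = \frac{1}{29974 - \frac{80}{241}} = \frac{1}{\frac{7223654}{241}} = \frac{241}{7223654}$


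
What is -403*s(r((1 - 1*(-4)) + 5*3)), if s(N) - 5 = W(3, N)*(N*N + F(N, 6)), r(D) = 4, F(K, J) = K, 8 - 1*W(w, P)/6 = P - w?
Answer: -340535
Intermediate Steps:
W(w, P) = 48 - 6*P + 6*w (W(w, P) = 48 - 6*(P - w) = 48 + (-6*P + 6*w) = 48 - 6*P + 6*w)
s(N) = 5 + (66 - 6*N)*(N + N²) (s(N) = 5 + (48 - 6*N + 6*3)*(N*N + N) = 5 + (48 - 6*N + 18)*(N² + N) = 5 + (66 - 6*N)*(N + N²))
-403*s(r((1 - 1*(-4)) + 5*3)) = -403*(5 - 6*4³ + 60*4² + 66*4) = -403*(5 - 6*64 + 60*16 + 264) = -403*(5 - 384 + 960 + 264) = -403*845 = -340535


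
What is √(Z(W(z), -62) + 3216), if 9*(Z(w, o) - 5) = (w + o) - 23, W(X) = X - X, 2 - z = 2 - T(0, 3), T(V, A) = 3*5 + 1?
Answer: 2*√7226/3 ≈ 56.671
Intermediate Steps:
T(V, A) = 16 (T(V, A) = 15 + 1 = 16)
z = 16 (z = 2 - (2 - 1*16) = 2 - (2 - 16) = 2 - 1*(-14) = 2 + 14 = 16)
W(X) = 0
Z(w, o) = 22/9 + o/9 + w/9 (Z(w, o) = 5 + ((w + o) - 23)/9 = 5 + ((o + w) - 23)/9 = 5 + (-23 + o + w)/9 = 5 + (-23/9 + o/9 + w/9) = 22/9 + o/9 + w/9)
√(Z(W(z), -62) + 3216) = √((22/9 + (⅑)*(-62) + (⅑)*0) + 3216) = √((22/9 - 62/9 + 0) + 3216) = √(-40/9 + 3216) = √(28904/9) = 2*√7226/3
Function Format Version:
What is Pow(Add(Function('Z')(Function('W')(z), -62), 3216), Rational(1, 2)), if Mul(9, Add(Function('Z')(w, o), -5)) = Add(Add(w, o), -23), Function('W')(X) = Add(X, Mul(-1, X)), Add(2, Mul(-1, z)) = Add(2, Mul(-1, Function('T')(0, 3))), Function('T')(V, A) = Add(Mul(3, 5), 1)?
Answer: Mul(Rational(2, 3), Pow(7226, Rational(1, 2))) ≈ 56.671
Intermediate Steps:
Function('T')(V, A) = 16 (Function('T')(V, A) = Add(15, 1) = 16)
z = 16 (z = Add(2, Mul(-1, Add(2, Mul(-1, 16)))) = Add(2, Mul(-1, Add(2, -16))) = Add(2, Mul(-1, -14)) = Add(2, 14) = 16)
Function('W')(X) = 0
Function('Z')(w, o) = Add(Rational(22, 9), Mul(Rational(1, 9), o), Mul(Rational(1, 9), w)) (Function('Z')(w, o) = Add(5, Mul(Rational(1, 9), Add(Add(w, o), -23))) = Add(5, Mul(Rational(1, 9), Add(Add(o, w), -23))) = Add(5, Mul(Rational(1, 9), Add(-23, o, w))) = Add(5, Add(Rational(-23, 9), Mul(Rational(1, 9), o), Mul(Rational(1, 9), w))) = Add(Rational(22, 9), Mul(Rational(1, 9), o), Mul(Rational(1, 9), w)))
Pow(Add(Function('Z')(Function('W')(z), -62), 3216), Rational(1, 2)) = Pow(Add(Add(Rational(22, 9), Mul(Rational(1, 9), -62), Mul(Rational(1, 9), 0)), 3216), Rational(1, 2)) = Pow(Add(Add(Rational(22, 9), Rational(-62, 9), 0), 3216), Rational(1, 2)) = Pow(Add(Rational(-40, 9), 3216), Rational(1, 2)) = Pow(Rational(28904, 9), Rational(1, 2)) = Mul(Rational(2, 3), Pow(7226, Rational(1, 2)))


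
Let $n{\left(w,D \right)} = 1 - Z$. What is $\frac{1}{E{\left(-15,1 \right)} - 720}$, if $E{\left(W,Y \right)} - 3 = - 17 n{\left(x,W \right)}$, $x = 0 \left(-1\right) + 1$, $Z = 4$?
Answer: $- \frac{1}{666} \approx -0.0015015$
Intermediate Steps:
$x = 1$ ($x = 0 + 1 = 1$)
$n{\left(w,D \right)} = -3$ ($n{\left(w,D \right)} = 1 - 4 = -3$)
$E{\left(W,Y \right)} = 54$ ($E{\left(W,Y \right)} = 3 - -51 = 3 + 51 = 54$)
$\frac{1}{E{\left(-15,1 \right)} - 720} = \frac{1}{54 - 720} = \frac{1}{-666} = - \frac{1}{666}$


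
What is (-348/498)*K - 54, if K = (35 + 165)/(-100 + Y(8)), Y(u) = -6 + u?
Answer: -213818/4067 ≈ -52.574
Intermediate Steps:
K = -100/49 (K = (35 + 165)/(-100 + (-6 + 8)) = 200/(-100 + 2) = 200/(-98) = 200*(-1/98) = -100/49 ≈ -2.0408)
(-348/498)*K - 54 = -348/498*(-100/49) - 54 = -348*1/498*(-100/49) - 54 = -58/83*(-100/49) - 54 = 5800/4067 - 54 = -213818/4067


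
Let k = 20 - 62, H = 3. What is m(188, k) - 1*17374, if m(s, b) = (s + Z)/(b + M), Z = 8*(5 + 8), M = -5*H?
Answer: -990610/57 ≈ -17379.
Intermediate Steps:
M = -15 (M = -5*3 = -15)
Z = 104 (Z = 8*13 = 104)
k = -42
m(s, b) = (104 + s)/(-15 + b) (m(s, b) = (s + 104)/(b - 15) = (104 + s)/(-15 + b))
m(188, k) - 1*17374 = (104 + 188)/(-15 - 42) - 1*17374 = 292/(-57) - 17374 = -1/57*292 - 17374 = -292/57 - 17374 = -990610/57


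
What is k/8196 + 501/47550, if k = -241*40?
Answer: -37856317/32476650 ≈ -1.1656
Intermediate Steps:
k = -9640
k/8196 + 501/47550 = -9640/8196 + 501/47550 = -9640*1/8196 + 501*(1/47550) = -2410/2049 + 167/15850 = -37856317/32476650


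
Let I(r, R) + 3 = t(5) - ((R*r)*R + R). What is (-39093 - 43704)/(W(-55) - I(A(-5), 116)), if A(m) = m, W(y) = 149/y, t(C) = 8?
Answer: 350295/284188 ≈ 1.2326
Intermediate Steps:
I(r, R) = 5 - R - r*R² (I(r, R) = -3 + (8 - ((R*r)*R + R)) = -3 + (8 - (r*R² + R)) = -3 + (8 - (R + r*R²)) = -3 + (8 + (-R - r*R²)) = -3 + (8 - R - r*R²) = 5 - R - r*R²)
(-39093 - 43704)/(W(-55) - I(A(-5), 116)) = (-39093 - 43704)/(149/(-55) - (5 - 1*116 - 1*(-5)*116²)) = -82797/(149*(-1/55) - (5 - 116 - 1*(-5)*13456)) = -82797/(-149/55 - (5 - 116 + 67280)) = -82797/(-149/55 - 1*67169) = -82797/(-149/55 - 67169) = -82797/(-3694444/55) = -82797*(-55/3694444) = 350295/284188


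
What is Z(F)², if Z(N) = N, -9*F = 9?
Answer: 1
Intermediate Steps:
F = -1 (F = -⅑*9 = -1)
Z(F)² = (-1)² = 1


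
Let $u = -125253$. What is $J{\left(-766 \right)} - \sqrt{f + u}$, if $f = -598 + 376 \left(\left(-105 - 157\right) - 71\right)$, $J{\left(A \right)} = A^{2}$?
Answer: $586756 - i \sqrt{251059} \approx 5.8676 \cdot 10^{5} - 501.06 i$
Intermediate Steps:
$f = -125806$ ($f = -598 + 376 \left(-262 - 71\right) = -598 + 376 \left(-333\right) = -598 - 125208 = -125806$)
$J{\left(-766 \right)} - \sqrt{f + u} = \left(-766\right)^{2} - \sqrt{-125806 - 125253} = 586756 - \sqrt{-251059} = 586756 - i \sqrt{251059}$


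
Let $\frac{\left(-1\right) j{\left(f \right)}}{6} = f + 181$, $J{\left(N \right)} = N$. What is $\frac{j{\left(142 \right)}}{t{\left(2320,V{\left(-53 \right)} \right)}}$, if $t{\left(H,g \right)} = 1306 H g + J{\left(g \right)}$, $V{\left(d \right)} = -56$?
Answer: $\frac{969}{84837788} \approx 1.1422 \cdot 10^{-5}$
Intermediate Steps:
$t{\left(H,g \right)} = g + 1306 H g$ ($t{\left(H,g \right)} = 1306 H g + g = g + 1306 H g$)
$j{\left(f \right)} = -1086 - 6 f$ ($j{\left(f \right)} = - 6 \left(f + 181\right) = - 6 \left(181 + f\right) = -1086 - 6 f$)
$\frac{j{\left(142 \right)}}{t{\left(2320,V{\left(-53 \right)} \right)}} = \frac{-1086 - 852}{\left(-56\right) \left(1 + 1306 \cdot 2320\right)} = \frac{-1086 - 852}{\left(-56\right) \left(1 + 3029920\right)} = - \frac{1938}{\left(-56\right) 3029921} = - \frac{1938}{-169675576} = \left(-1938\right) \left(- \frac{1}{169675576}\right) = \frac{969}{84837788}$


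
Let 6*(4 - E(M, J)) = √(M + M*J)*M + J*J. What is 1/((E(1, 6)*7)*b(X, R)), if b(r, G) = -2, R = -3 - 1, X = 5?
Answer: 36/959 - 3*√7/959 ≈ 0.029263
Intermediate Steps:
E(M, J) = 4 - J²/6 - M*√(M + J*M)/6 (E(M, J) = 4 - (√(M + M*J)*M + J*J)/6 = 4 - (√(M + J*M)*M + J²)/6 = 4 - (M*√(M + J*M) + J²)/6 = 4 - (J² + M*√(M + J*M))/6 = 4 + (-J²/6 - M*√(M + J*M)/6) = 4 - J²/6 - M*√(M + J*M)/6)
R = -4
1/((E(1, 6)*7)*b(X, R)) = 1/(((4 - ⅙*6² - ⅙*1*√(1*(1 + 6)))*7)*(-2)) = 1/(((4 - ⅙*36 - ⅙*1*√(1*7))*7)*(-2)) = 1/(((4 - 6 - ⅙*1*√7)*7)*(-2)) = 1/(((4 - 6 - √7/6)*7)*(-2)) = 1/(((-2 - √7/6)*7)*(-2)) = 1/((-14 - 7*√7/6)*(-2)) = 1/(28 + 7*√7/3)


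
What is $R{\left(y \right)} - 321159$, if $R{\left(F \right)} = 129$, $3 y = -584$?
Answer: $-321030$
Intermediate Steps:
$y = - \frac{584}{3}$ ($y = \frac{1}{3} \left(-584\right) = - \frac{584}{3} \approx -194.67$)
$R{\left(y \right)} - 321159 = 129 - 321159 = -321030$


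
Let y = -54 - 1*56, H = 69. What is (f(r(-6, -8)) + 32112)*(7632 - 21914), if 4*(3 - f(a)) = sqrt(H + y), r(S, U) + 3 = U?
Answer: -458666430 + 7141*I*sqrt(41)/2 ≈ -4.5867e+8 + 22862.0*I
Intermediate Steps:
y = -110 (y = -54 - 56 = -110)
r(S, U) = -3 + U
f(a) = 3 - I*sqrt(41)/4 (f(a) = 3 - sqrt(69 - 110)/4 = 3 - I*sqrt(41)/4)
(f(r(-6, -8)) + 32112)*(7632 - 21914) = ((3 - I*sqrt(41)/4) + 32112)*(7632 - 21914) = (32115 - I*sqrt(41)/4)*(-14282) = -458666430 + 7141*I*sqrt(41)/2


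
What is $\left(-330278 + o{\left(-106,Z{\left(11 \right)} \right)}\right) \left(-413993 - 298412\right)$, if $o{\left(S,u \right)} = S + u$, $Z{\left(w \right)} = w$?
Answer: $235359377065$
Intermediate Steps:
$\left(-330278 + o{\left(-106,Z{\left(11 \right)} \right)}\right) \left(-413993 - 298412\right) = \left(-330278 + \left(-106 + 11\right)\right) \left(-413993 - 298412\right) = \left(-330278 - 95\right) \left(-712405\right) = \left(-330373\right) \left(-712405\right) = 235359377065$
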